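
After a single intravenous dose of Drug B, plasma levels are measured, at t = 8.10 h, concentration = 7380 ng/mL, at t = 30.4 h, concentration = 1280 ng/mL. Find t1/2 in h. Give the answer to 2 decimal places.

k = ln(C₁/C₂) / (t₂ − t₁) = ln(7380/1280) / (30.4 − 8.10)
  = 1.752 / 22.30 = 0.07857 h⁻¹
t½ = ln2 / k = 0.693147 / 0.07857 = 8.822 h

8.82 h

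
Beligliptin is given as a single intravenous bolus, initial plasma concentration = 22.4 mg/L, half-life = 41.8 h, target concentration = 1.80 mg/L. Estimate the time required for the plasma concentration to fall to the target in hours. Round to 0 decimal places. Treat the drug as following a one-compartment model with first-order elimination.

152 h

k = ln2 / t½ = 0.693147 / 41.8 = 0.01658 h⁻¹
t = ln(C₀ / C) / k = ln(22.40 / 1.80) / 0.01658
  = ln(12.44) / 0.01658 = 2.521 / 0.01658 = 152.1 h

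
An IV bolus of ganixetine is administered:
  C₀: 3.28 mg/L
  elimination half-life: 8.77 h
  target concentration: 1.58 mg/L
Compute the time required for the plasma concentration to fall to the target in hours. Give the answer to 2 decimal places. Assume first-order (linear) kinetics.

k = ln2 / t½ = 0.693147 / 8.77 = 0.07904 h⁻¹
t = ln(C₀ / C) / k = ln(3.280 / 1.58) / 0.07904
  = ln(2.076) / 0.07904 = 0.7304 / 0.07904 = 9.241 h

9.24 h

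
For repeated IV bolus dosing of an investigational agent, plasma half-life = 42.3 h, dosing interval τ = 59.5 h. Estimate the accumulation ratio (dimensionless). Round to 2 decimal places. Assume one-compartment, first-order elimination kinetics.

k = ln2 / t½ = 0.693147 / 42.3 = 0.01639 h⁻¹
e^(−kτ) = e^(−0.01639 × 59.5) = 0.3771
Accumulation ratio R = 1 / (1 − e^(−kτ)) = 1 / (1 − 0.3771) = 1.605

1.61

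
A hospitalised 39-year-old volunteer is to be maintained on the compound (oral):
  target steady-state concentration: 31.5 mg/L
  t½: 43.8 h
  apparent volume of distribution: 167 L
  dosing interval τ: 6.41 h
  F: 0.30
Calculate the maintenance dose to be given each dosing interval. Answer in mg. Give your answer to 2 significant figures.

1800 mg

k = ln2 / t½ = 0.693147 / 43.8 = 0.01583 h⁻¹
CL = k × Vd = 0.01583 × 167 = 2.644 L/h
At steady state, F × (Dose/τ) = Css × CL.
Dose = Css × CL × τ / F = 31.5 × 2.644 × 6.41 / 0.30 = 1780 mg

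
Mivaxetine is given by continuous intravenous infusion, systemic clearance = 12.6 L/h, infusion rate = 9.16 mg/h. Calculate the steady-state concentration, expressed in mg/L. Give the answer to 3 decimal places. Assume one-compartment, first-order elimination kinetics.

0.727 mg/L

At steady state Css = R₀ / CL = 9.16 / 12.60 = 0.7270 mg/L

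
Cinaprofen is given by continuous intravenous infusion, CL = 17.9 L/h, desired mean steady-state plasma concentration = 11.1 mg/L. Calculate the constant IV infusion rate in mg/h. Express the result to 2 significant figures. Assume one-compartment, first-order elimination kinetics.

200 mg/h

At steady state, infusion rate R₀ = Css × CL = 11.1 × 17.90 = 198.7 mg/h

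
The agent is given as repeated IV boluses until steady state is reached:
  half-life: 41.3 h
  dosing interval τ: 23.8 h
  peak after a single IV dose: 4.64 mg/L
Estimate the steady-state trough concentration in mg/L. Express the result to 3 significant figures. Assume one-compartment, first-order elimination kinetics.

k = ln2 / t½ = 0.693147 / 41.3 = 0.01678 h⁻¹
e^(−kτ) = e^(−0.01678 × 23.8) = 0.6707
Accumulation ratio R = 1 / (1 − e^(−kτ)) = 1 / (1 − 0.6707) = 3.037
Steady-state trough = C₀ × R × e^(−kτ) = 4.64 × 3.037 × 0.6707 = 9.451 mg/L

9.45 mg/L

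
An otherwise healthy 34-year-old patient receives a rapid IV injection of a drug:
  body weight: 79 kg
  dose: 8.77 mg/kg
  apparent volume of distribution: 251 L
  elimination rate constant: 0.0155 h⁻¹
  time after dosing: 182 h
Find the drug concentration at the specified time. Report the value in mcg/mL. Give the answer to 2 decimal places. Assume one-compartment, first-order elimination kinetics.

Total dose = 8.77 × 79 = 692.8 mg
C₀ = Dose / Vd = 692.8 / 251 = 2.760 mg/L
C = C₀ · e^(−k·t) = 2.760 × e^(−0.01550 × 182)
  = 2.760 × 0.05955 = 0.1644 mg/L
(0.1644 mg/L = 0.1644 mcg/mL)

0.16 mcg/mL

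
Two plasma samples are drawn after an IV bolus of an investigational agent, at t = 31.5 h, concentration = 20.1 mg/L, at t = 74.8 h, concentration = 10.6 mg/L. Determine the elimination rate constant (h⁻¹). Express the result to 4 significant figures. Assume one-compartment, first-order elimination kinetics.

0.01478 h⁻¹

k = ln(C₁/C₂) / (t₂ − t₁) = ln(20.1/10.6) / (74.8 − 31.5)
  = 0.6399 / 43.30 = 0.01478 h⁻¹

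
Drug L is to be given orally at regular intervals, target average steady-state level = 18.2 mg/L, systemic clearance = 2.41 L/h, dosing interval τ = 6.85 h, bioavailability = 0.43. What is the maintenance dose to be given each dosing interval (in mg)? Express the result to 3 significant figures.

699 mg

At steady state, F × (Dose/τ) = Css × CL.
Dose = Css × CL × τ / F = 18.2 × 2.410 × 6.85 / 0.43 = 698.7 mg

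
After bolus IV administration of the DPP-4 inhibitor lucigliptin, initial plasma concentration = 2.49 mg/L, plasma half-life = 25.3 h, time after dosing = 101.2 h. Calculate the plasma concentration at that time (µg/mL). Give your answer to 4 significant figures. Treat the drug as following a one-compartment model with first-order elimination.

k = ln2 / t½ = 0.693147 / 25.3 = 0.02740 h⁻¹
t / t½ = 101.2 / 25.3 = 4 half-lives
C = C₀ × (1/2)^4 = 2.490 × 0.06250 = 0.1556 mg/L
(0.1556 mg/L = 0.1556 µg/mL)

0.1556 µg/mL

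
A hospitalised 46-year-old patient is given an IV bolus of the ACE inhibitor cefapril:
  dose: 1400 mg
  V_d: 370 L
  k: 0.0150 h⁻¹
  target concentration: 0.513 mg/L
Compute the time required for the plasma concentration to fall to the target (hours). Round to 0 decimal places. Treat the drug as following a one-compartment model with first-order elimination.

C₀ = Dose / Vd = 1400 / 370 = 3.784 mg/L
t = ln(C₀ / C) / k = ln(3.784 / 0.513) / 0.01500
  = ln(7.376) / 0.01500 = 1.998 / 0.01500 = 133.2 h

133 h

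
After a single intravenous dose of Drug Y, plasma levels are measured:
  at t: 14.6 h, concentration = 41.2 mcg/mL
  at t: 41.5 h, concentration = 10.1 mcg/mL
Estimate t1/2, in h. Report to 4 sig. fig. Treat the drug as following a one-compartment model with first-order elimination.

13.26 h

k = ln(C₁/C₂) / (t₂ − t₁) = ln(41.2/10.1) / (41.5 − 14.6)
  = 1.406 / 26.90 = 0.05227 h⁻¹
t½ = ln2 / k = 0.693147 / 0.05227 = 13.26 h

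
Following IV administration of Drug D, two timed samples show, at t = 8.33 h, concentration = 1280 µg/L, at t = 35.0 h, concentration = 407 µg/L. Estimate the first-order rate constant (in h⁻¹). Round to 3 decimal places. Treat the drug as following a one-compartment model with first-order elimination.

k = ln(C₁/C₂) / (t₂ − t₁) = ln(1280/407) / (35.0 − 8.33)
  = 1.146 / 26.67 = 0.04297 h⁻¹

0.043 h⁻¹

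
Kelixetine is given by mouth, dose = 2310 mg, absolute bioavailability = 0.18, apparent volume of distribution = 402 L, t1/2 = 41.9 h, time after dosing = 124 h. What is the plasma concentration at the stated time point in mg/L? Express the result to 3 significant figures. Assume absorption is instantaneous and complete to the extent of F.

0.133 mg/L

Amount reaching circulation = F × Dose = 0.18 × 2310 = 415.8 mg
C₀ = F·Dose / Vd = 415.8 / 402 = 1.034 mg/L
k = ln2 / t½ = 0.693147 / 41.9 = 0.01654 h⁻¹
C = C₀ · e^(−k·t) = 1.034 × e^(−0.01654 × 124)
  = 1.034 × 0.1286 = 0.1330 mg/L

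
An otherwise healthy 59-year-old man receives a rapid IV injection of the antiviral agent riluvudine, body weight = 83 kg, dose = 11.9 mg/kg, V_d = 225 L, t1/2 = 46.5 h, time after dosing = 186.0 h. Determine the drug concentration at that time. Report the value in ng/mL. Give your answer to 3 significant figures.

Total dose = 11.9 × 83 = 987.7 mg
C₀ = Dose / Vd = 987.7 / 225 = 4.390 mg/L
k = ln2 / t½ = 0.693147 / 46.5 = 0.01491 h⁻¹
t / t½ = 186.0 / 46.5 = 4 half-lives
C = C₀ × (1/2)^4 = 4.390 × 0.06250 = 0.2744 mg/L
Convert: 0.2744 mg/L × 1000 = 274.4 ng/mL

274 ng/mL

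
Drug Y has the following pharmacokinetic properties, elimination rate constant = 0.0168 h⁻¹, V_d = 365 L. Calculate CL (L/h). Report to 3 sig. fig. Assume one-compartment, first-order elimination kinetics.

6.13 L/h

CL = k × Vd = 0.0168 × 365 = 6.132 L/h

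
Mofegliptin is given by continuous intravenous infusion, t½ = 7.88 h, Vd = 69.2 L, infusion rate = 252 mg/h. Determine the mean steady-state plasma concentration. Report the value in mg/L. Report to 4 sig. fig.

k = ln2 / t½ = 0.693147 / 7.88 = 0.08796 h⁻¹
CL = k × Vd = 0.08796 × 69.2 = 6.087 L/h
At steady state Css = R₀ / CL = 252 / 6.087 = 41.40 mg/L

41.40 mg/L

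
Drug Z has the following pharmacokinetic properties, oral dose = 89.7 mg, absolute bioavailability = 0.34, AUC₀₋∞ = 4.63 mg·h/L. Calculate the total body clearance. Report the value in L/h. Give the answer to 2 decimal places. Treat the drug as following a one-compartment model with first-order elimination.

6.59 L/h

CL = F·Dose / AUC = 0.34 × 89.7 / 4.63 = 6.587 L/h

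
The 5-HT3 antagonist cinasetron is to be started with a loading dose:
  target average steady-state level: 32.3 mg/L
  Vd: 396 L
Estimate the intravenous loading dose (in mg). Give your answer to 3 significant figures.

12800 mg

LD = Css × Vd = 32.3 × 396 = 12790 mg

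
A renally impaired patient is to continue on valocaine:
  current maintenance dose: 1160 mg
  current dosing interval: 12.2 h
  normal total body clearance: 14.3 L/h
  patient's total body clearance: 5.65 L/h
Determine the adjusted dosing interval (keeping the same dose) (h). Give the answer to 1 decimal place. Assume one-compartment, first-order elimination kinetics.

30.9 h

To keep the same average steady-state level, dosing rate must scale with clearance.
CL ratio = 5.65 / 14.3 = 0.3951
New interval (same dose) = 12.2 / 0.3951 = 30.88 h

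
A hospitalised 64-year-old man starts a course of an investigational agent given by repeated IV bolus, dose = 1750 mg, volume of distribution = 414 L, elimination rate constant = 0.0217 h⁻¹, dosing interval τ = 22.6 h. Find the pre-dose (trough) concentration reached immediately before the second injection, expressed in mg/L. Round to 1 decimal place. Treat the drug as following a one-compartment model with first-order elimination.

2.6 mg/L

C₀ per dose = Dose / Vd = 1750 / 414 = 4.227 mg/L
Fraction remaining after one interval: r = e^(−kτ) = e^(−0.02170 × 22.6) = 0.6124
Before dose 2, 1 dose has been given (aged 1τ).
C_trough = C₀ × r = 4.227 × 0.6124 = 2.589 mg/L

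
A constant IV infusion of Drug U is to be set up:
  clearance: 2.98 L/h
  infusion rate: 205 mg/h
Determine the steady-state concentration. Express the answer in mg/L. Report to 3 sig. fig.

At steady state Css = R₀ / CL = 205 / 2.980 = 68.79 mg/L

68.8 mg/L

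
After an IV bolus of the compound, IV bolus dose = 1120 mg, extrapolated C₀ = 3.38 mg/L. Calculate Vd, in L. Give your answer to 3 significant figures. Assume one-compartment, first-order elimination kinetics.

Vd = Dose / C₀ = 1120 / 3.38 = 331.4 L

331 L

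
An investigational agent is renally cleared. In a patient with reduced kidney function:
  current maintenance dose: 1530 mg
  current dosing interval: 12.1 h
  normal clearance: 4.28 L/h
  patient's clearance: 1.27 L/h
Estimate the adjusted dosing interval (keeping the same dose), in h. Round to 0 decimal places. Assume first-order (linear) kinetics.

41 h

To keep the same average steady-state level, dosing rate must scale with clearance.
CL ratio = 1.27 / 4.28 = 0.2967
New interval (same dose) = 12.1 / 0.2967 = 40.78 h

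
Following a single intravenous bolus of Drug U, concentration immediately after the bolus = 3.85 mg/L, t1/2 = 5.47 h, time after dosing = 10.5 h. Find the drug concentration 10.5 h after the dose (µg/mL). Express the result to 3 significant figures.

k = ln2 / t½ = 0.693147 / 5.47 = 0.1267 h⁻¹
C = C₀ · e^(−k·t) = 3.850 × e^(−0.1267 × 10.5)
  = 3.850 × 0.2644 = 1.018 mg/L
(1.018 mg/L = 1.018 µg/mL)

1.02 µg/mL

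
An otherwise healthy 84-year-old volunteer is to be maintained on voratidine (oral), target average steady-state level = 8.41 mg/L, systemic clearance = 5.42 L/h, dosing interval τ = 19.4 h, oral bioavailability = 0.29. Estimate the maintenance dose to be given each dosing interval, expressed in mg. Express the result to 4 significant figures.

3049 mg

At steady state, F × (Dose/τ) = Css × CL.
Dose = Css × CL × τ / F = 8.41 × 5.420 × 19.4 / 0.29 = 3049 mg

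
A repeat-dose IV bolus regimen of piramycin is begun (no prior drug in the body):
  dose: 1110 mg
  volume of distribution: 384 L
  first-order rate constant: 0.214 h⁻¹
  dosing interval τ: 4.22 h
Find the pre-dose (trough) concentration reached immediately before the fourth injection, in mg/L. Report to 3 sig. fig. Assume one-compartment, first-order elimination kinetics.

C₀ per dose = Dose / Vd = 1110 / 384 = 2.891 mg/L
Fraction remaining after one interval: r = e^(−kτ) = e^(−0.2140 × 4.22) = 0.4053
Before dose 4, 3 doses have been given (aged 1τ, 2τ, 3τ).
C_trough = C₀ × (r + r² + … + r^3) = C₀ × r(1−r^3)/(1−r)
        = 2.891 × 0.4053 × (1 − 0.06658) / (1 − 0.4053) = 1.839 mg/L

1.84 mg/L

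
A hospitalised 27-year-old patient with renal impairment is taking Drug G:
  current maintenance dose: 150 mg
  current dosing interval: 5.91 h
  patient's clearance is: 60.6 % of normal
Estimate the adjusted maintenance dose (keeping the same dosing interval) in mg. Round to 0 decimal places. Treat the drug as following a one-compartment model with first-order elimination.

91 mg

To keep the same average steady-state level, dosing rate must scale with clearance.
CL ratio = 60.6 / 100 = 0.6060
New dose (same interval) = 150 × 0.6060 = 90.90 mg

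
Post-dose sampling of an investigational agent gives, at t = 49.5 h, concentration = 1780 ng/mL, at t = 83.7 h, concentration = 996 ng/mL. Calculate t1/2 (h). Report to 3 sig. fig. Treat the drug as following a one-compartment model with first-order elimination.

k = ln(C₁/C₂) / (t₂ − t₁) = ln(1780/996) / (83.7 − 49.5)
  = 0.5806 / 34.20 = 0.01698 h⁻¹
t½ = ln2 / k = 0.693147 / 0.01698 = 40.82 h

40.8 h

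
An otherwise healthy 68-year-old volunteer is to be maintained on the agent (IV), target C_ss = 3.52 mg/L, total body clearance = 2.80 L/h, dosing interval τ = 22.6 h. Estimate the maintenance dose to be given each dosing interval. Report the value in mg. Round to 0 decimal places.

223 mg

At steady state, Dose/τ = Css × CL.
Dose = Css × CL × τ = 3.52 × 2.800 × 22.6 = 222.7 mg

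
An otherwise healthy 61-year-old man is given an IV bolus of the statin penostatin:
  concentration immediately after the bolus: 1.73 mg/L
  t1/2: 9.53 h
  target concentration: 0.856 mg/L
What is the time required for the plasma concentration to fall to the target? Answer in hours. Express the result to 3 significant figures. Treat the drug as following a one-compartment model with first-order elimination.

k = ln2 / t½ = 0.693147 / 9.53 = 0.07273 h⁻¹
t = ln(C₀ / C) / k = ln(1.730 / 0.856) / 0.07273
  = ln(2.021) / 0.07273 = 0.7036 / 0.07273 = 9.674 h

9.67 h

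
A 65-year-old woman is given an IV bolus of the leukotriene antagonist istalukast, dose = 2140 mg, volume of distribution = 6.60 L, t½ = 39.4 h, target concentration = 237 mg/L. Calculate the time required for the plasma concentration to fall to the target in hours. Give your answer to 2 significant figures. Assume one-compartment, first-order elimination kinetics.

C₀ = Dose / Vd = 2140 / 6.60 = 324.2 mg/L
k = ln2 / t½ = 0.693147 / 39.4 = 0.01759 h⁻¹
t = ln(C₀ / C) / k = ln(324.2 / 237) / 0.01759
  = ln(1.368) / 0.01759 = 0.3133 / 0.01759 = 17.81 h

18 h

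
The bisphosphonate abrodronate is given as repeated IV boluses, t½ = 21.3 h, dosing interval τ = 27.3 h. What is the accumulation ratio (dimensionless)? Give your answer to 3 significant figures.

k = ln2 / t½ = 0.693147 / 21.3 = 0.03254 h⁻¹
e^(−kτ) = e^(−0.03254 × 27.3) = 0.4113
Accumulation ratio R = 1 / (1 − e^(−kτ)) = 1 / (1 − 0.4113) = 1.699

1.70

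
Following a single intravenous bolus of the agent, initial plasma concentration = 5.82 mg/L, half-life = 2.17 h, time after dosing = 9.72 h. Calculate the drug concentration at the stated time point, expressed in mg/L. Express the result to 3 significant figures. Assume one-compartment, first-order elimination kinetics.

k = ln2 / t½ = 0.693147 / 2.17 = 0.3194 h⁻¹
C = C₀ · e^(−k·t) = 5.820 × e^(−0.3194 × 9.72)
  = 5.820 × 0.04484 = 0.2610 mg/L

0.261 mg/L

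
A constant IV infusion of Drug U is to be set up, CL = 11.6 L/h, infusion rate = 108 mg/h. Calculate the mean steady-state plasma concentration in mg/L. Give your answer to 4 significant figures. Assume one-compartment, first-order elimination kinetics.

9.310 mg/L

At steady state Css = R₀ / CL = 108 / 11.60 = 9.310 mg/L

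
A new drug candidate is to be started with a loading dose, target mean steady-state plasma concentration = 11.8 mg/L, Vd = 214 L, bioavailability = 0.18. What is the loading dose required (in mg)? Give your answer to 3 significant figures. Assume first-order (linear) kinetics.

LD = Css × Vd / F = 11.8 × 214 / 0.18 = 14030 mg

14000 mg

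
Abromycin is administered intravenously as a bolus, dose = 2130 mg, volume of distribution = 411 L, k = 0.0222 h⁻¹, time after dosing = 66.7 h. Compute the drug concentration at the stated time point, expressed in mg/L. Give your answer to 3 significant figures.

C₀ = Dose / Vd = 2130 / 411 = 5.182 mg/L
C = C₀ · e^(−k·t) = 5.182 × e^(−0.02220 × 66.7)
  = 5.182 × 0.2275 = 1.179 mg/L

1.18 mg/L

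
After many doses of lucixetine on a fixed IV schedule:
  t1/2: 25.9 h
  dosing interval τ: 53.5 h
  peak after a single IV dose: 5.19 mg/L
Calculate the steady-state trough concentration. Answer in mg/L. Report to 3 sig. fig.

k = ln2 / t½ = 0.693147 / 25.9 = 0.02676 h⁻¹
e^(−kτ) = e^(−0.02676 × 53.5) = 0.2389
Accumulation ratio R = 1 / (1 − e^(−kτ)) = 1 / (1 − 0.2389) = 1.314
Steady-state trough = C₀ × R × e^(−kτ) = 5.19 × 1.314 × 0.2389 = 1.629 mg/L

1.63 mg/L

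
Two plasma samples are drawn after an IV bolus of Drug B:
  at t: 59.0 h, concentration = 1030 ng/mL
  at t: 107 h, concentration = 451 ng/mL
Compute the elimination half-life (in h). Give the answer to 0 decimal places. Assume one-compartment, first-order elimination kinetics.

40 h

k = ln(C₁/C₂) / (t₂ − t₁) = ln(1030/451) / (107 − 59.0)
  = 0.8258 / 48.00 = 0.01720 h⁻¹
t½ = ln2 / k = 0.693147 / 0.01720 = 40.30 h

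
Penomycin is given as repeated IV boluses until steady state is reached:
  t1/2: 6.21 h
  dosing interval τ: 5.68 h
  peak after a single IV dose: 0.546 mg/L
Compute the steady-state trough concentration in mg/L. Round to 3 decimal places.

0.617 mg/L

k = ln2 / t½ = 0.693147 / 6.21 = 0.1116 h⁻¹
e^(−kτ) = e^(−0.1116 × 5.68) = 0.5305
Accumulation ratio R = 1 / (1 − e^(−kτ)) = 1 / (1 − 0.5305) = 2.130
Steady-state trough = C₀ × R × e^(−kτ) = 0.546 × 2.130 × 0.5305 = 0.6170 mg/L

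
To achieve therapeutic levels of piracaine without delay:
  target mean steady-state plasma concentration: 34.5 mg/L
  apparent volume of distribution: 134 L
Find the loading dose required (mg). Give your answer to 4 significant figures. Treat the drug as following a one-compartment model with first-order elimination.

4623 mg

LD = Css × Vd = 34.5 × 134 = 4623 mg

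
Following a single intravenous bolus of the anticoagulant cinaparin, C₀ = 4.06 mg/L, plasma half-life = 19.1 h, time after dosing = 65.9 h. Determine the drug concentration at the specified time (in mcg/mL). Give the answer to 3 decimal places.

0.371 mcg/mL

k = ln2 / t½ = 0.693147 / 19.1 = 0.03629 h⁻¹
C = C₀ · e^(−k·t) = 4.060 × e^(−0.03629 × 65.9)
  = 4.060 × 0.09149 = 0.3714 mg/L
(0.3714 mg/L = 0.3714 mcg/mL)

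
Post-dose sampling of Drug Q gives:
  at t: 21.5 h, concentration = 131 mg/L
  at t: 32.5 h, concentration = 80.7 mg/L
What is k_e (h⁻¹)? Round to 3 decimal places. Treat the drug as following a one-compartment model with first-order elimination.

0.044 h⁻¹

k = ln(C₁/C₂) / (t₂ − t₁) = ln(131/80.7) / (32.5 − 21.5)
  = 0.4845 / 11.00 = 0.04405 h⁻¹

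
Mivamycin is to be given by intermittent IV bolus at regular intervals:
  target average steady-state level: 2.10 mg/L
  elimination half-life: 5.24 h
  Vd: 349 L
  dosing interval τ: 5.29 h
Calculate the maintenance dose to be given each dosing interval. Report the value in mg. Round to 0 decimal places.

k = ln2 / t½ = 0.693147 / 5.24 = 0.1323 h⁻¹
CL = k × Vd = 0.1323 × 349 = 46.17 L/h
At steady state, Dose/τ = Css × CL.
Dose = Css × CL × τ = 2.10 × 46.17 × 5.29 = 512.9 mg

513 mg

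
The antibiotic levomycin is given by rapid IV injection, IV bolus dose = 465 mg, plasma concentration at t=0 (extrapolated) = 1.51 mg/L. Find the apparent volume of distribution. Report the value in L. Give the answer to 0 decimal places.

308 L

Vd = Dose / C₀ = 465.0 / 1.51 = 307.9 L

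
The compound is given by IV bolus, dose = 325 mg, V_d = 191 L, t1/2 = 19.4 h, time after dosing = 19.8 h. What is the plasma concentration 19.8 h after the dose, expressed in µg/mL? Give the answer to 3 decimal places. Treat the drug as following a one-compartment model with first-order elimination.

C₀ = Dose / Vd = 325.0 / 191 = 1.702 mg/L
k = ln2 / t½ = 0.693147 / 19.4 = 0.03573 h⁻¹
C = C₀ · e^(−k·t) = 1.702 × e^(−0.03573 × 19.8)
  = 1.702 × 0.4929 = 0.8389 mg/L
(0.8389 mg/L = 0.8389 µg/mL)

0.839 µg/mL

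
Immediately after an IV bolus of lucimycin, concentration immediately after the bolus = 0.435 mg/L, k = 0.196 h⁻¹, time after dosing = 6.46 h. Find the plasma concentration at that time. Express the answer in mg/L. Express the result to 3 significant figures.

C = C₀ · e^(−k·t) = 0.4350 × e^(−0.1960 × 6.46)
  = 0.4350 × 0.2819 = 0.1226 mg/L

0.123 mg/L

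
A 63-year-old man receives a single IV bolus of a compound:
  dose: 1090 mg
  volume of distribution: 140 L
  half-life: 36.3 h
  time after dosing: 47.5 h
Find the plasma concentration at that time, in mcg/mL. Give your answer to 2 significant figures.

3.1 mcg/mL

C₀ = Dose / Vd = 1090 / 140 = 7.786 mg/L
k = ln2 / t½ = 0.693147 / 36.3 = 0.01909 h⁻¹
C = C₀ · e^(−k·t) = 7.786 × e^(−0.01909 × 47.5)
  = 7.786 × 0.4038 = 3.144 mg/L
(3.144 mg/L = 3.144 mcg/mL)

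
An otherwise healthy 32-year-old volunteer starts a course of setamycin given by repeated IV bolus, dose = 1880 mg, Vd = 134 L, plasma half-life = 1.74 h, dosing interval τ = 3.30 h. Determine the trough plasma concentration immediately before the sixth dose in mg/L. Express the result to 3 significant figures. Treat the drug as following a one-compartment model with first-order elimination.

5.14 mg/L

C₀ per dose = Dose / Vd = 1880 / 134 = 14.03 mg/L
k = ln2 / t½ = 0.693147 / 1.74 = 0.3984 h⁻¹
Fraction remaining after one interval: r = e^(−kτ) = e^(−0.3984 × 3.30) = 0.2685
Before dose 6, 5 doses have been given (aged 1τ, 2τ, 3τ, 4τ, 5τ).
C_trough = C₀ × (r + r² + … + r^5) = C₀ × r(1−r^5)/(1−r)
        = 14.03 × 0.2685 × (1 − 0.001395) / (1 − 0.2685) = 5.143 mg/L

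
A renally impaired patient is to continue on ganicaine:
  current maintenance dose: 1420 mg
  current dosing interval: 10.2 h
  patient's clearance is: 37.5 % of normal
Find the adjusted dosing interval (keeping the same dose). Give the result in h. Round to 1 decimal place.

To keep the same average steady-state level, dosing rate must scale with clearance.
CL ratio = 37.5 / 100 = 0.3750
New interval (same dose) = 10.2 / 0.3750 = 27.20 h

27.2 h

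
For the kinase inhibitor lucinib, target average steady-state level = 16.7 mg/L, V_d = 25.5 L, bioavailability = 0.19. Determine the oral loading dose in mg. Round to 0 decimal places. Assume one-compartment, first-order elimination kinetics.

LD = Css × Vd / F = 16.7 × 25.5 / 0.19 = 2241 mg

2241 mg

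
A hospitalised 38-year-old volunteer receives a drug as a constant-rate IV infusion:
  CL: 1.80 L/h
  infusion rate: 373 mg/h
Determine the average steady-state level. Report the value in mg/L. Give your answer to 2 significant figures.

210 mg/L

At steady state Css = R₀ / CL = 373 / 1.800 = 207.2 mg/L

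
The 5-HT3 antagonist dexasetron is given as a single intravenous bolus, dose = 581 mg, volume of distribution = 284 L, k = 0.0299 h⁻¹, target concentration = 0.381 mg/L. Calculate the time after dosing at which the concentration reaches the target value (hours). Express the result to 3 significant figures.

56.2 h

C₀ = Dose / Vd = 581.0 / 284 = 2.046 mg/L
t = ln(C₀ / C) / k = ln(2.046 / 0.381) / 0.02990
  = ln(5.370) / 0.02990 = 1.681 / 0.02990 = 56.22 h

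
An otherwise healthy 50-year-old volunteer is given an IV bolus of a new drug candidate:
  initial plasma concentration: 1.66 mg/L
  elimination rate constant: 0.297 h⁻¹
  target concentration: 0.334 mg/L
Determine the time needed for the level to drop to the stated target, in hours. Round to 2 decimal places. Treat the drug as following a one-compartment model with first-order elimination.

5.40 h

t = ln(C₀ / C) / k = ln(1.660 / 0.334) / 0.2970
  = ln(4.970) / 0.2970 = 1.603 / 0.2970 = 5.397 h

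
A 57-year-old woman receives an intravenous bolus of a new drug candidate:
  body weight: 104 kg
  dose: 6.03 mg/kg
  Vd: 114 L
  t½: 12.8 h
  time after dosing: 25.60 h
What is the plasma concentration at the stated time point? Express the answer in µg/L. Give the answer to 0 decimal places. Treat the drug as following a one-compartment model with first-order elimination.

1375 µg/L

Total dose = 6.03 × 104 = 627.1 mg
C₀ = Dose / Vd = 627.1 / 114 = 5.501 mg/L
k = ln2 / t½ = 0.693147 / 12.8 = 0.05415 h⁻¹
t / t½ = 25.60 / 12.8 = 2 half-lives
C = C₀ × (1/2)^2 = 5.501 × 0.2500 = 1.375 mg/L
Convert: 1.375 mg/L × 1000 = 1375 µg/L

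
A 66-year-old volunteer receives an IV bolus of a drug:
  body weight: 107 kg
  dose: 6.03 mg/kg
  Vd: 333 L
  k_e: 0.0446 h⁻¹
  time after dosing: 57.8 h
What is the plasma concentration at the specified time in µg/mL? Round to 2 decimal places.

Total dose = 6.03 × 107 = 645.2 mg
C₀ = Dose / Vd = 645.2 / 333 = 1.938 mg/L
C = C₀ · e^(−k·t) = 1.938 × e^(−0.04460 × 57.8)
  = 1.938 × 0.07593 = 0.1472 mg/L
(0.1472 mg/L = 0.1472 µg/mL)

0.15 µg/mL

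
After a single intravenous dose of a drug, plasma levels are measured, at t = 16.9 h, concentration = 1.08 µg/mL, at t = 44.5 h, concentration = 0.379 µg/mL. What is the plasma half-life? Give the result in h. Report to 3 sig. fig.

18.3 h

k = ln(C₁/C₂) / (t₂ − t₁) = ln(1.08/0.379) / (44.5 − 16.9)
  = 1.047 / 27.60 = 0.03793 h⁻¹
t½ = ln2 / k = 0.693147 / 0.03793 = 18.27 h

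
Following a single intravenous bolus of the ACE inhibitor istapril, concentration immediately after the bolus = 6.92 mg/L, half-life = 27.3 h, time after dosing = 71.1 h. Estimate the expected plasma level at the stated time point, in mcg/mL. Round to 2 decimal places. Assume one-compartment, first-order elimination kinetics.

k = ln2 / t½ = 0.693147 / 27.3 = 0.02539 h⁻¹
C = C₀ · e^(−k·t) = 6.920 × e^(−0.02539 × 71.1)
  = 6.920 × 0.1644 = 1.138 mg/L
(1.138 mg/L = 1.138 mcg/mL)

1.14 mcg/mL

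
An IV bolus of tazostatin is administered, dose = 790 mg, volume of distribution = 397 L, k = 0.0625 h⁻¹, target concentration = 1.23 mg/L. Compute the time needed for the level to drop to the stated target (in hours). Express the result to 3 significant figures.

C₀ = Dose / Vd = 790.0 / 397 = 1.990 mg/L
t = ln(C₀ / C) / k = ln(1.990 / 1.23) / 0.06250
  = ln(1.618) / 0.06250 = 0.4812 / 0.06250 = 7.699 h

7.70 h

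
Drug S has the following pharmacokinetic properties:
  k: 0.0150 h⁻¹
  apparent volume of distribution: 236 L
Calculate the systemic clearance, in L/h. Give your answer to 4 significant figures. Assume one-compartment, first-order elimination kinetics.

CL = k × Vd = 0.0150 × 236 = 3.540 L/h

3.540 L/h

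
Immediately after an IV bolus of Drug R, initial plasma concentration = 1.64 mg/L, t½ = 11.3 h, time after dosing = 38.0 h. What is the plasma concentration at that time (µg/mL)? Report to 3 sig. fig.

k = ln2 / t½ = 0.693147 / 11.3 = 0.06134 h⁻¹
C = C₀ · e^(−k·t) = 1.640 × e^(−0.06134 × 38.0)
  = 1.640 × 0.09721 = 0.1594 mg/L
(0.1594 mg/L = 0.1594 µg/mL)

0.159 µg/mL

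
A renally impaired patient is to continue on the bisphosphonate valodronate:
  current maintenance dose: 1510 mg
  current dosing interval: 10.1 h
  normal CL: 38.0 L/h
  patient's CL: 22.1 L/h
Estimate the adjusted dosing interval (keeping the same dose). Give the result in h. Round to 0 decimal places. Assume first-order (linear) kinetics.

17 h

To keep the same average steady-state level, dosing rate must scale with clearance.
CL ratio = 22.1 / 38.0 = 0.5816
New interval (same dose) = 10.1 / 0.5816 = 17.37 h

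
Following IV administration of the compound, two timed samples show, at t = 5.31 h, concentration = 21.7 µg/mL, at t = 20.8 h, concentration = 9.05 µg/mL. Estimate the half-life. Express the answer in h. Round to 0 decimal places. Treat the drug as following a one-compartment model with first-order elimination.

12 h

k = ln(C₁/C₂) / (t₂ − t₁) = ln(21.7/9.05) / (20.8 − 5.31)
  = 0.8745 / 15.49 = 0.05646 h⁻¹
t½ = ln2 / k = 0.693147 / 0.05646 = 12.28 h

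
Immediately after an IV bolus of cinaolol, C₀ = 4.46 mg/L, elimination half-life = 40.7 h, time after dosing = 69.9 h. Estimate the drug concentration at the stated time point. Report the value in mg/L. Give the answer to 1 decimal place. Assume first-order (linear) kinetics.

1.4 mg/L

k = ln2 / t½ = 0.693147 / 40.7 = 0.01703 h⁻¹
C = C₀ · e^(−k·t) = 4.460 × e^(−0.01703 × 69.9)
  = 4.460 × 0.3041 = 1.356 mg/L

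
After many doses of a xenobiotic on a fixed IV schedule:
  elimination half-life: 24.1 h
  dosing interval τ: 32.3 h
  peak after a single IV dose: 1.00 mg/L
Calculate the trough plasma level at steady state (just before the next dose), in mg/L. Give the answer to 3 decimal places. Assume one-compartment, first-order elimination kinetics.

0.653 mg/L

k = ln2 / t½ = 0.693147 / 24.1 = 0.02876 h⁻¹
e^(−kτ) = e^(−0.02876 × 32.3) = 0.3950
Accumulation ratio R = 1 / (1 − e^(−kτ)) = 1 / (1 − 0.3950) = 1.653
Steady-state trough = C₀ × R × e^(−kτ) = 1.00 × 1.653 × 0.3950 = 0.6529 mg/L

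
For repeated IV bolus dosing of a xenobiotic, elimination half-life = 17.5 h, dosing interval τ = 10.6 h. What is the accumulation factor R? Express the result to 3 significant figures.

k = ln2 / t½ = 0.693147 / 17.5 = 0.03961 h⁻¹
e^(−kτ) = e^(−0.03961 × 10.6) = 0.6571
Accumulation ratio R = 1 / (1 − e^(−kτ)) = 1 / (1 − 0.6571) = 2.916

2.92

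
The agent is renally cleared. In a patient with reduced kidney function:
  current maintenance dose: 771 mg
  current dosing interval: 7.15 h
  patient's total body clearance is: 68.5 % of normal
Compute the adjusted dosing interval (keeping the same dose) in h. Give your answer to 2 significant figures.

To keep the same average steady-state level, dosing rate must scale with clearance.
CL ratio = 68.5 / 100 = 0.6850
New interval (same dose) = 7.15 / 0.6850 = 10.44 h

10 h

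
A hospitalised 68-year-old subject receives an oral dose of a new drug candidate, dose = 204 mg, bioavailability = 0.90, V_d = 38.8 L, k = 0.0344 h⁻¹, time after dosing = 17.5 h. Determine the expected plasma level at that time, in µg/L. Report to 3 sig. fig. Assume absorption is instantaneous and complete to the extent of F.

Amount reaching circulation = F × Dose = 0.90 × 204.0 = 183.6 mg
C₀ = F·Dose / Vd = 183.6 / 38.8 = 4.732 mg/L
C = C₀ · e^(−k·t) = 4.732 × e^(−0.03440 × 17.5)
  = 4.732 × 0.5477 = 2.592 mg/L
Convert: 2.592 mg/L × 1000 = 2592 µg/L

2590 µg/L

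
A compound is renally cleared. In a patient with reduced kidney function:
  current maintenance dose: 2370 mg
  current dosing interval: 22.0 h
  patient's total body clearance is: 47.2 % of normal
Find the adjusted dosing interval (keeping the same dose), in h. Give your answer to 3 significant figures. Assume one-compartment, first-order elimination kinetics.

46.6 h

To keep the same average steady-state level, dosing rate must scale with clearance.
CL ratio = 47.2 / 100 = 0.4720
New interval (same dose) = 22.0 / 0.4720 = 46.61 h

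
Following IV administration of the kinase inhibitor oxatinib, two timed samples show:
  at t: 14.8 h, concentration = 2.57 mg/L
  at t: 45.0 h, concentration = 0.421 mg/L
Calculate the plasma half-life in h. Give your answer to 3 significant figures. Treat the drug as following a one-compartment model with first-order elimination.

11.6 h

k = ln(C₁/C₂) / (t₂ − t₁) = ln(2.57/0.421) / (45.0 − 14.8)
  = 1.809 / 30.20 = 0.05990 h⁻¹
t½ = ln2 / k = 0.693147 / 0.05990 = 11.57 h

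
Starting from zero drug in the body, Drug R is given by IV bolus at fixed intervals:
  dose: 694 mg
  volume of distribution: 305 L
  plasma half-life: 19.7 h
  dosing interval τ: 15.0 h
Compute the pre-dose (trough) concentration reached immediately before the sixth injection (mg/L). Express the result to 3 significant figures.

C₀ per dose = Dose / Vd = 694 / 305 = 2.275 mg/L
k = ln2 / t½ = 0.693147 / 19.7 = 0.03519 h⁻¹
Fraction remaining after one interval: r = e^(−kτ) = e^(−0.03519 × 15.0) = 0.5899
Before dose 6, 5 doses have been given (aged 1τ, 2τ, 3τ, 4τ, 5τ).
C_trough = C₀ × (r + r² + … + r^5) = C₀ × r(1−r^5)/(1−r)
        = 2.275 × 0.5899 × (1 − 0.07143) / (1 − 0.5899) = 3.039 mg/L

3.04 mg/L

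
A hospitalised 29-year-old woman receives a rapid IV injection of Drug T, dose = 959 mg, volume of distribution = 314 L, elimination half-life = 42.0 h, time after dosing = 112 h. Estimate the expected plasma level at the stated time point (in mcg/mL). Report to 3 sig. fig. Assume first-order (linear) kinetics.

C₀ = Dose / Vd = 959.0 / 314 = 3.054 mg/L
k = ln2 / t½ = 0.693147 / 42.0 = 0.01650 h⁻¹
C = C₀ · e^(−k·t) = 3.054 × e^(−0.01650 × 112)
  = 3.054 × 0.1576 = 0.4813 mg/L
(0.4813 mg/L = 0.4813 mcg/mL)

0.481 mcg/mL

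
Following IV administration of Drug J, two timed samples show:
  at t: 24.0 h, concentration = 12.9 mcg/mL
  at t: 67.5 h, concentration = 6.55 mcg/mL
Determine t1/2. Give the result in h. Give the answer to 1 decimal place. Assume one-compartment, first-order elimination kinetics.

k = ln(C₁/C₂) / (t₂ − t₁) = ln(12.9/6.55) / (67.5 − 24.0)
  = 0.6778 / 43.50 = 0.01558 h⁻¹
t½ = ln2 / k = 0.693147 / 0.01558 = 44.49 h

44.5 h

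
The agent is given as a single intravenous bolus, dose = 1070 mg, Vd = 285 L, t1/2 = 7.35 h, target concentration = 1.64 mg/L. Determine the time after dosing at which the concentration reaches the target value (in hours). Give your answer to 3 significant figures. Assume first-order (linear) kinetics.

8.78 h

C₀ = Dose / Vd = 1070 / 285 = 3.754 mg/L
k = ln2 / t½ = 0.693147 / 7.35 = 0.09431 h⁻¹
t = ln(C₀ / C) / k = ln(3.754 / 1.64) / 0.09431
  = ln(2.289) / 0.09431 = 0.8281 / 0.09431 = 8.781 h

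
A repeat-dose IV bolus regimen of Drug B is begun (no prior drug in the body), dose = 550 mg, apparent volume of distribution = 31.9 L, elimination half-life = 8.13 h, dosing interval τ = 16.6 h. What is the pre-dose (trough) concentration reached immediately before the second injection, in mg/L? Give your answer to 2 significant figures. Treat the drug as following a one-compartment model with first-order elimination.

4.2 mg/L

C₀ per dose = Dose / Vd = 550 / 31.9 = 17.24 mg/L
k = ln2 / t½ = 0.693147 / 8.13 = 0.08526 h⁻¹
Fraction remaining after one interval: r = e^(−kτ) = e^(−0.08526 × 16.6) = 0.2428
Before dose 2, 1 dose has been given (aged 1τ).
C_trough = C₀ × r = 17.24 × 0.2428 = 4.186 mg/L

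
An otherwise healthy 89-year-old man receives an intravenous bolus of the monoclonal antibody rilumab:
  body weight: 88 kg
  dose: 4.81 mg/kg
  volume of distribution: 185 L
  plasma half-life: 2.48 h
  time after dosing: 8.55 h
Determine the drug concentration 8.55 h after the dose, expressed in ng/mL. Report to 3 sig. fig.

Total dose = 4.81 × 88 = 423.3 mg
C₀ = Dose / Vd = 423.3 / 185 = 2.288 mg/L
k = ln2 / t½ = 0.693147 / 2.48 = 0.2795 h⁻¹
C = C₀ · e^(−k·t) = 2.288 × e^(−0.2795 × 8.55)
  = 2.288 × 0.09165 = 0.2097 mg/L
Convert: 0.2097 mg/L × 1000 = 209.7 ng/mL

210 ng/mL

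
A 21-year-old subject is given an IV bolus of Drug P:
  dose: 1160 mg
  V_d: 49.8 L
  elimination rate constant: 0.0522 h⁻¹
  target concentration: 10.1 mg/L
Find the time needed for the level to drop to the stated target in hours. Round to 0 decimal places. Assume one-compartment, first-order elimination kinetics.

C₀ = Dose / Vd = 1160 / 49.8 = 23.29 mg/L
t = ln(C₀ / C) / k = ln(23.29 / 10.1) / 0.05220
  = ln(2.306) / 0.05220 = 0.8355 / 0.05220 = 16.01 h

16 h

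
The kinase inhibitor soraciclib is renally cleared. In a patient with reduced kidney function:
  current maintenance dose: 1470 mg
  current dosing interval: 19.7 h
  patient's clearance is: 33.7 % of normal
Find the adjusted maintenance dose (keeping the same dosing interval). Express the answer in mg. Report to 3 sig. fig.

To keep the same average steady-state level, dosing rate must scale with clearance.
CL ratio = 33.7 / 100 = 0.3370
New dose (same interval) = 1470 × 0.3370 = 495.4 mg

495 mg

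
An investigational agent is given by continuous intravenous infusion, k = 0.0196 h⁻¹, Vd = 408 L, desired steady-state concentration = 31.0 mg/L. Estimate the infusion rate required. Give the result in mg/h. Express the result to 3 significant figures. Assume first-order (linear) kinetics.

248 mg/h

CL = k × Vd = 0.01960 × 408 = 7.997 L/h
At steady state, infusion rate R₀ = Css × CL = 31.0 × 7.997 = 247.9 mg/h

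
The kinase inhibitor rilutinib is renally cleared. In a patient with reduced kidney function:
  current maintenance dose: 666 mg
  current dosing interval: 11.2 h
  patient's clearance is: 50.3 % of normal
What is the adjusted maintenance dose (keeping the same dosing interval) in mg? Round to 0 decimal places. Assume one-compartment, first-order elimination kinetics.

335 mg

To keep the same average steady-state level, dosing rate must scale with clearance.
CL ratio = 50.3 / 100 = 0.5030
New dose (same interval) = 666 × 0.5030 = 335.0 mg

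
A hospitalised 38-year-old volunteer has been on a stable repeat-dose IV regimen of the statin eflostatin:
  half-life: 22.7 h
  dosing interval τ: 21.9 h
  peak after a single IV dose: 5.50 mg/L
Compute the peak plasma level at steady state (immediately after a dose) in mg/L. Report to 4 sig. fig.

11.28 mg/L

k = ln2 / t½ = 0.693147 / 22.7 = 0.03054 h⁻¹
e^(−kτ) = e^(−0.03054 × 21.9) = 0.5123
Accumulation ratio R = 1 / (1 − e^(−kτ)) = 1 / (1 − 0.5123) = 2.050
Steady-state peak = C₀ × R = 5.50 × 2.050 = 11.28 mg/L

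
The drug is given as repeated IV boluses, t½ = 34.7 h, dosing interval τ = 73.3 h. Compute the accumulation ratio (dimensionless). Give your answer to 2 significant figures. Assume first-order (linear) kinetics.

1.3

k = ln2 / t½ = 0.693147 / 34.7 = 0.01998 h⁻¹
e^(−kτ) = e^(−0.01998 × 73.3) = 0.2312
Accumulation ratio R = 1 / (1 − e^(−kτ)) = 1 / (1 − 0.2312) = 1.301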